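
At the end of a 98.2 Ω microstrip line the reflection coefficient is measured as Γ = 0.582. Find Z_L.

Z_L ≈ 372 Ω

Z_L = Z_0·(1 + Γ)/(1 − Γ) = 98.2·(1.58)/(0.418)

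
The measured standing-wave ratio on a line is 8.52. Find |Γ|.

|Γ| ≈ 0.79

|Γ| = (S − 1)/(S + 1) = (8.52 − 1)/(8.52 + 1) = 7.52/9.52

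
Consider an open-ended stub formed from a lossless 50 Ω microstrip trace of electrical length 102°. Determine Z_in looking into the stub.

tan(βl) = -4.7
For an open-ended stub, Z_in = −jZ_0·cot(βl) = −jZ_0/tan(βl)

Z_in ≈ +j10.6 Ω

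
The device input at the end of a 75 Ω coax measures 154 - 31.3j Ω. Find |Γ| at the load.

|Γ| ≈ 0.368

Γ = (Z_L − Z_0)/(Z_L + Z_0) = (79 − j31.3)/(229 − j31.3)
|Γ| = 85/231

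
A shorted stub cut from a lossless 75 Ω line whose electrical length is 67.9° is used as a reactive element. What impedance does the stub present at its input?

tan(βl) = 2.46
For a shorted stub, Z_in = jZ_0·tan(βl)

Z_in ≈ +j185 Ω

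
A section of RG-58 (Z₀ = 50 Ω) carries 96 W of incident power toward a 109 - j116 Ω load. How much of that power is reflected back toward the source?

P_reflected ≈ 42 W

|Γ| = |(59 − j116)/(159 − j116)| = 0.661
|Γ|² = 0.437
P_refl = |Γ|²·P_inc = 42 W, P_del = (1 − |Γ|²)·P_inc = 54 W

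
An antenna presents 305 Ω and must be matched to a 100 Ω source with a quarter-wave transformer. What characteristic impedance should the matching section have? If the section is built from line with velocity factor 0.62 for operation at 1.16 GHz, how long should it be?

Z_qwt ≈ 175 Ω; length ≈ 4.01 cm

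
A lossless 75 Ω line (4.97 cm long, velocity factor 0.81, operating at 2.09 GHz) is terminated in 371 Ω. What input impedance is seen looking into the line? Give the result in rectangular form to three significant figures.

λ = v/f = 0.81·c / 2.09 GHz = 0.116 m
βl = 2π·l/λ = 2π × 0.427 = 154°
tan(βl) = tan(154°) = -0.49
Z_in = Z_0·(Z_L + jZ_0·tanβl)/(Z_0 + jZ_L·tanβl)
     = 75·(371 − j36.8)/(75 − j182)

Z_in ≈ 66.9 + j125 Ω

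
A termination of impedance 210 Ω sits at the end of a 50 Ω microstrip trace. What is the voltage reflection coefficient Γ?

Γ = (Z_L − Z_0)/(Z_L + Z_0) = (210 − 50)/(210 + 50) = 160/260

Γ = 0.615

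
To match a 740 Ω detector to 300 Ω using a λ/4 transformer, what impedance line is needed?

Z_qwt ≈ 471 Ω

Z_qwt = √(Z_0·R_L) = √(300 × 740) = √222000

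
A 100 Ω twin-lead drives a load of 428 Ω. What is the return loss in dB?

RL ≈ 4.14 dB

Γ = (428 − 100)/(428 + 100) = 0.621
RL = −20·log₁₀|Γ| = −20·log₁₀(0.621)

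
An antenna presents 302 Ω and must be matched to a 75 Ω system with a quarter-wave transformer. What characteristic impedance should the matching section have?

Z_qwt ≈ 150 Ω

Z_qwt = √(Z_0·R_L) = √(75 × 302) = √22650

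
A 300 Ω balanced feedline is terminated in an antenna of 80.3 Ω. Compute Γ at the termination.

Γ = (Z_L − Z_0)/(Z_L + Z_0) = (80.3 − 300)/(80.3 + 300) = -219.7/380.3

Γ = -0.578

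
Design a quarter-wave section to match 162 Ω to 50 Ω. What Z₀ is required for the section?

Z_qwt = √(Z_0·R_L) = √(50 × 162) = √8100

Z_qwt ≈ 90 Ω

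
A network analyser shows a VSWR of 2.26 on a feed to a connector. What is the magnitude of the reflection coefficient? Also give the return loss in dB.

|Γ| = (S − 1)/(S + 1) = (2.26 − 1)/(2.26 + 1) = 1.26/3.26
RL = −20·log₁₀|Γ| = −20·log₁₀(0.387)

|Γ| ≈ 0.387; return loss ≈ 8.26 dB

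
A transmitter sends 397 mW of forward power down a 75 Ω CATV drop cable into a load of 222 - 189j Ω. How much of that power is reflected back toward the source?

P_reflected ≈ 184 mW

|Γ| = |(147 − j189)/(297 − j189)| = 0.68
|Γ|² = 0.463
P_refl = |Γ|²·P_inc = 184 mW, P_del = (1 − |Γ|²)·P_inc = 213 mW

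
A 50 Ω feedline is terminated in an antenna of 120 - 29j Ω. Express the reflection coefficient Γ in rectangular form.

Γ ≈ 0.428 − j0.0975

Γ = (Z_L − Z_0)/(Z_L + Z_0) = (70 − j29)/(170 − j29)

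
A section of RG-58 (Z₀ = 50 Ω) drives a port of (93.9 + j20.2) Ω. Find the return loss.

RL ≈ 9.56 dB

Γ = (43.9 + j20.2)/(143.9 + j20.2), |Γ| = 0.333
RL = −20·log₁₀|Γ| = −20·log₁₀(0.333)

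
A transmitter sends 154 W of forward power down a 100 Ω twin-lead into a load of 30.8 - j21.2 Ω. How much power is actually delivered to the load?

P_delivered ≈ 108 W

|Γ| = |(-69.2 − j21.2)/(130.8 − j21.2)| = 0.546
|Γ|² = 0.298
P_refl = |Γ|²·P_inc = 45.9 W, P_del = (1 − |Γ|²)·P_inc = 108 W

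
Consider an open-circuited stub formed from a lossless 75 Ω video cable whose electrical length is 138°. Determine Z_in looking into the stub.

Z_in ≈ +j83.3 Ω

tan(βl) = -0.9
For an open-circuited stub, Z_in = −jZ_0·cot(βl) = −jZ_0/tan(βl)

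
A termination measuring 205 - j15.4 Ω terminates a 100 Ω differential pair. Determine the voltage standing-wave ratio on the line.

VSWR ≈ 2.07

Γ = (Z_L − Z_0)/(Z_L + Z_0) = (105 − j15.4)/(305 − j15.4)
|Γ| = 106/305 = 0.348
VSWR = (1 + |Γ|)/(1 − |Γ|) = 1.35/0.652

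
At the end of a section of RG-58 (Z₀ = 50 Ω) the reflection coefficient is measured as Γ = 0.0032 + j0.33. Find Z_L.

Z_L ≈ 40.4 + j29.9 Ω

Z_L = Z_0·(1 + Γ)/(1 − Γ) = 50·(1 + j0.33)/(0.997 − j0.33)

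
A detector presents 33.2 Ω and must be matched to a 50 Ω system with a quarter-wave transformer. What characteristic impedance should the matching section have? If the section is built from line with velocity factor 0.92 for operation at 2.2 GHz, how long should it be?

Z_qwt = √(Z_0·R_L) = √(50 × 33.2) = √1660
λ = 0.92·c/f = 0.125 m, so l = λ/4 = 0.0314 m

Z_qwt ≈ 40.7 Ω; length ≈ 3.14 cm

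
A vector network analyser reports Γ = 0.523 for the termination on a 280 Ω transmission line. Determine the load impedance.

Z_L = Z_0·(1 + Γ)/(1 − Γ) = 280·(1.52)/(0.477)

Z_L ≈ 894 Ω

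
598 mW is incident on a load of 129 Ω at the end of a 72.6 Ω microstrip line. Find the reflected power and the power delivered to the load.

Γ = (129 − 72.6)/(129 + 72.6) = 0.28
|Γ|² = 0.0783
P_refl = |Γ|²·P_inc = 46.8 mW, P_del = (1 − |Γ|²)·P_inc = 551 mW

P_reflected ≈ 46.8 mW; P_delivered ≈ 551 mW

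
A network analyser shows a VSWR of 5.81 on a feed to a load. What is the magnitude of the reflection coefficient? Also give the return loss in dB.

|Γ| = (S − 1)/(S + 1) = (5.81 − 1)/(5.81 + 1) = 4.81/6.81
RL = −20·log₁₀|Γ| = −20·log₁₀(0.706)

|Γ| ≈ 0.706; return loss ≈ 3.02 dB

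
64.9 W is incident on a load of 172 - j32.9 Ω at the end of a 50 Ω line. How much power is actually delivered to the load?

|Γ| = |(122 − j32.9)/(222 − j32.9)| = 0.563
|Γ|² = 0.317
P_refl = |Γ|²·P_inc = 20.6 W, P_del = (1 − |Γ|²)·P_inc = 44.3 W

P_delivered ≈ 44.3 W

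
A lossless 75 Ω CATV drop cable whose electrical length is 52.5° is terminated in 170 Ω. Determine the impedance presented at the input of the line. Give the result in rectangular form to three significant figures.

tan(βl) = tan(52.5°) = 1.3
Z_in = Z_0·(Z_L + jZ_0·tanβl)/(Z_0 + jZ_L·tanβl)
     = 75·(170 + j97.7)/(75 + j222)

Z_in ≈ 47.2 − j41.6 Ω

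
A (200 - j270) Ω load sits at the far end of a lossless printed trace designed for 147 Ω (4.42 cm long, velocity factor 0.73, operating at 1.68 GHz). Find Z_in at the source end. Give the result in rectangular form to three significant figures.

Z_in ≈ 84 + j167 Ω

λ = v/f = 0.73·c / 1.68 GHz = 0.13 m
βl = 2π·l/λ = 2π × 0.339 = 122°
tan(βl) = tan(122°) = -1.6
Z_in = Z_0·(Z_L + jZ_0·tanβl)/(Z_0 + jZ_L·tanβl)
     = 147·(200 − j505)/(-284 − j319)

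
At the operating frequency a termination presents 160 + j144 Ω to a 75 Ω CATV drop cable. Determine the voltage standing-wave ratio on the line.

Γ = (Z_L − Z_0)/(Z_L + Z_0) = (85 + j144)/(235 + j144)
|Γ| = 167/276 = 0.607
VSWR = (1 + |Γ|)/(1 − |Γ|) = 1.61/0.393

VSWR ≈ 4.09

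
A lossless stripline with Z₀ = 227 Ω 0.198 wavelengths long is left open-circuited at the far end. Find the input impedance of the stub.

βl = 2π × 0.198 = 71.3°
tan(βl) = 2.95
For an open-circuited stub, Z_in = −jZ_0·cot(βl) = −jZ_0/tan(βl)

Z_in ≈ −j76.9 Ω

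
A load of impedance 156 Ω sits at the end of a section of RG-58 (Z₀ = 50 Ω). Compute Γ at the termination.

Γ = (Z_L − Z_0)/(Z_L + Z_0) = (156 − 50)/(156 + 50) = 106/206

Γ = 0.515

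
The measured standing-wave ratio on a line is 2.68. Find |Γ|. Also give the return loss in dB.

|Γ| ≈ 0.457; return loss ≈ 6.81 dB

|Γ| = (S − 1)/(S + 1) = (2.68 − 1)/(2.68 + 1) = 1.68/3.68
RL = −20·log₁₀|Γ| = −20·log₁₀(0.457)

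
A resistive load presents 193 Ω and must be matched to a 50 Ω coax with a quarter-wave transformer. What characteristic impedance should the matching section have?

Z_qwt = √(Z_0·R_L) = √(50 × 193) = √9650

Z_qwt ≈ 98.2 Ω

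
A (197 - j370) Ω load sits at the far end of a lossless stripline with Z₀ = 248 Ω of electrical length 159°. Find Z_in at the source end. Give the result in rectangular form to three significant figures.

Z_in ≈ 820 − j503 Ω

tan(βl) = tan(159°) = -0.384
Z_in = Z_0·(Z_L + jZ_0·tanβl)/(Z_0 + jZ_L·tanβl)
     = 248·(197 − j465)/(106 − j75.6)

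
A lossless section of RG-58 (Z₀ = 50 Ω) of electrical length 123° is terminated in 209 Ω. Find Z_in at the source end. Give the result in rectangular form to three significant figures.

Z_in ≈ 16.6 + j29.9 Ω

tan(βl) = tan(123°) = -1.54
Z_in = Z_0·(Z_L + jZ_0·tanβl)/(Z_0 + jZ_L·tanβl)
     = 50·(209 − j77)/(50 − j322)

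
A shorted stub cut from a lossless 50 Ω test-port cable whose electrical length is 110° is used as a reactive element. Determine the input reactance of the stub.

tan(βl) = -2.75
For a shorted stub, Z_in = jZ_0·tan(βl)

X_in ≈ -137 Ω (capacitive)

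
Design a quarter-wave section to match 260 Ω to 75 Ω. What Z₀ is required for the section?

Z_qwt ≈ 140 Ω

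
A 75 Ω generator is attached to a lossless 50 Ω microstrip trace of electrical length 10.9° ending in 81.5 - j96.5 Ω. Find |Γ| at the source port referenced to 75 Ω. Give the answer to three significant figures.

tan(βl) = 0.193
Z_in = Z_0·(Z_L + jZ_0·tanβl)/(Z_0 + jZ_L·tanβl) = 42.7 − j73.1 Ω
Γ_s = (Z_in − Z_s)/(Z_in + Z_s) = (-32.3 − j73.1)/(118 − j73.1), |Γ_s| = 0.577

|Γ| ≈ 0.577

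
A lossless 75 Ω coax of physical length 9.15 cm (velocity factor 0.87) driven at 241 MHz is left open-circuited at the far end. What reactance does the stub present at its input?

λ = v/f = 0.87·c / 241 MHz = 1.08 m
βl = 2π·l/λ = 2π × 0.0845 = 30.4°
tan(βl) = 0.587
For an open-circuited stub, Z_in = −jZ_0·cot(βl) = −jZ_0/tan(βl)

X_in ≈ -128 Ω (capacitive)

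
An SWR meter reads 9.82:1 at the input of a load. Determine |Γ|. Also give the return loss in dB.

|Γ| ≈ 0.815; return loss ≈ 1.78 dB

|Γ| = (S − 1)/(S + 1) = (9.82 − 1)/(9.82 + 1) = 8.82/10.8
RL = −20·log₁₀|Γ| = −20·log₁₀(0.815)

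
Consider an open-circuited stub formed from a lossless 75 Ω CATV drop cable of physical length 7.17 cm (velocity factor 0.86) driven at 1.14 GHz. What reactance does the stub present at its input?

X_in ≈ 33.5 Ω (inductive)

λ = v/f = 0.86·c / 1.14 GHz = 0.226 m
βl = 2π·l/λ = 2π × 0.317 = 114°
tan(βl) = -2.24
For an open-circuited stub, Z_in = −jZ_0·cot(βl) = −jZ_0/tan(βl)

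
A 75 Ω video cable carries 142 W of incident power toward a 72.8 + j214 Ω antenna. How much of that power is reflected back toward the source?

P_reflected ≈ 96.2 W

|Γ| = |(-2.2 + j214)/(147.8 + j214)| = 0.823
|Γ|² = 0.677
P_refl = |Γ|²·P_inc = 96.2 W, P_del = (1 − |Γ|²)·P_inc = 45.8 W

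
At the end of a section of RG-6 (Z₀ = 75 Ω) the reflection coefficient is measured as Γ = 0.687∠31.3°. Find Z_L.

Z_L ≈ 133 + j180 Ω

Z_L = Z_0·(1 + Γ)/(1 − Γ) = 75·(1.59 + j0.357)/(0.413 − j0.357)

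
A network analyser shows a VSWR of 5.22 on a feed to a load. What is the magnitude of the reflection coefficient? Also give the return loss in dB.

|Γ| = (S − 1)/(S + 1) = (5.22 − 1)/(5.22 + 1) = 4.22/6.22
RL = −20·log₁₀|Γ| = −20·log₁₀(0.678)

|Γ| ≈ 0.678; return loss ≈ 3.37 dB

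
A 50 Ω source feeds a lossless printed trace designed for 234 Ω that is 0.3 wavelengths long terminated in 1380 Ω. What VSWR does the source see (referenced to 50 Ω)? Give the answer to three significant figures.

βl = 2π × 0.3 = 108°
tan(βl) = -3.08
Z_in = Z_0·(Z_L + jZ_0·tanβl)/(Z_0 + jZ_L·tanβl) = 43.7 + j73.6 Ω
Γ_s = (Z_in − Z_s)/(Z_in + Z_s) = (-6.27 + j73.6)/(93.7 + j73.6), |Γ_s| = 0.62
VSWR = (1 + |Γ_s|)/(1 − |Γ_s|)

VSWR ≈ 4.26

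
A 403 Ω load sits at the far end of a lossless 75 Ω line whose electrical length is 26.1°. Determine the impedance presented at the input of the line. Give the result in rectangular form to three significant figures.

Z_in ≈ 63 − j129 Ω

tan(βl) = tan(26.1°) = 0.49
Z_in = Z_0·(Z_L + jZ_0·tanβl)/(Z_0 + jZ_L·tanβl)
     = 75·(403 + j36.7)/(75 + j197)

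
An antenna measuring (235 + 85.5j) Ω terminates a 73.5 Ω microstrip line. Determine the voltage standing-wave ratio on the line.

VSWR ≈ 3.66

Γ = (Z_L − Z_0)/(Z_L + Z_0) = (161.5 + j85.5)/(308.5 + j85.5)
|Γ| = 183/320 = 0.571
VSWR = (1 + |Γ|)/(1 − |Γ|) = 1.57/0.429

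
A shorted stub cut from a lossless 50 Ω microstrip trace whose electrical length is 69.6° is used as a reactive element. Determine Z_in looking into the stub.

Z_in ≈ +j134 Ω

tan(βl) = 2.69
For a shorted stub, Z_in = jZ_0·tan(βl)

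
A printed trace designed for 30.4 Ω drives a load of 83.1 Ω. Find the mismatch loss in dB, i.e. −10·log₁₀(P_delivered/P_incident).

mismatch loss ≈ 1.05 dB

Γ = (83.1 − 30.4)/(83.1 + 30.4) = 0.464
|Γ|² = 0.216, so P_del/P_inc = 1 − |Γ|² = 0.784
ML = −10·log₁₀(1 − |Γ|²)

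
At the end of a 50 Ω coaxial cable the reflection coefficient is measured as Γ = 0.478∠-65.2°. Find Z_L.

Z_L = Z_0·(1 + Γ)/(1 − Γ) = 50·(1.2 − j0.434)/(0.8 + j0.434)

Z_L ≈ 46.6 − j52.4 Ω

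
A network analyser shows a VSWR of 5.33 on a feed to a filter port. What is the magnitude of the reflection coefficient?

|Γ| = (S − 1)/(S + 1) = (5.33 − 1)/(5.33 + 1) = 4.33/6.33

|Γ| ≈ 0.684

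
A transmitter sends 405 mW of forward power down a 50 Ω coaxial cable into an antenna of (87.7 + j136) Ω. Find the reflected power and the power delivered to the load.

|Γ| = |(37.7 + j136)/(137.7 + j136)| = 0.729
|Γ|² = 0.532
P_refl = |Γ|²·P_inc = 215 mW, P_del = (1 − |Γ|²)·P_inc = 190 mW

P_reflected ≈ 215 mW; P_delivered ≈ 190 mW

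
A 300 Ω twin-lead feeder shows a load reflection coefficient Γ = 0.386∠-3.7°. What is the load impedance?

Z_L = Z_0·(1 + Γ)/(1 − Γ) = 300·(1.39 − j0.0249)/(0.615 + j0.0249)

Z_L ≈ 674 − j39.5 Ω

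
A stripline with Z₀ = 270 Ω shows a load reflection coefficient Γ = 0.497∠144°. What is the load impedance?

Z_L ≈ 99.1 + j76.9 Ω

Z_L = Z_0·(1 + Γ)/(1 − Γ) = 270·(0.598 + j0.292)/(1.4 − j0.292)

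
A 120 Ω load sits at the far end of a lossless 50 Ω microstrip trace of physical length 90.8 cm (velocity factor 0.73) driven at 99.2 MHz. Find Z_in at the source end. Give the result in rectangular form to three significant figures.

Z_in ≈ 51.5 + j45.8 Ω

λ = v/f = 0.73·c / 99.2 MHz = 2.21 m
βl = 2π·l/λ = 2π × 0.411 = 148°
tan(βl) = tan(148°) = -0.623
Z_in = Z_0·(Z_L + jZ_0·tanβl)/(Z_0 + jZ_L·tanβl)
     = 50·(120 − j31.2)/(50 − j74.8)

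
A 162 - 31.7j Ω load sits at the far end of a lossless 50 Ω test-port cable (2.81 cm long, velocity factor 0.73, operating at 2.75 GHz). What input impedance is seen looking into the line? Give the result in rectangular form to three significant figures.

λ = v/f = 0.73·c / 2.75 GHz = 0.0796 m
βl = 2π·l/λ = 2π × 0.353 = 127°
tan(βl) = tan(127°) = -1.33
Z_in = Z_0·(Z_L + jZ_0·tanβl)/(Z_0 + jZ_L·tanβl)
     = 50·(162 − j98)/(7.97 − j215)

Z_in ≈ 24.2 + j36.8 Ω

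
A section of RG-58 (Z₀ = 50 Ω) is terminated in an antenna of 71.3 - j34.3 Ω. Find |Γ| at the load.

|Γ| ≈ 0.32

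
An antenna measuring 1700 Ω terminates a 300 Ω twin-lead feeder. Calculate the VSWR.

Γ = (1700 − 300)/(1700 + 300) = 0.7
VSWR = (1 + 0.7)/(1 − 0.7)

VSWR ≈ 5.67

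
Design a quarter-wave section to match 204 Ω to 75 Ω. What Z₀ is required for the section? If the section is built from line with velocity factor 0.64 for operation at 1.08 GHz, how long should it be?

Z_qwt = √(Z_0·R_L) = √(75 × 204) = √15300
λ = 0.64·c/f = 0.178 m, so l = λ/4 = 0.0444 m

Z_qwt ≈ 124 Ω; length ≈ 4.44 cm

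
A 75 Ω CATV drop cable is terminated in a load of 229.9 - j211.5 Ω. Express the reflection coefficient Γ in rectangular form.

Γ ≈ 0.668 − j0.23

Γ = (Z_L − Z_0)/(Z_L + Z_0) = (154.9 − j211.5)/(304.9 − j211.5)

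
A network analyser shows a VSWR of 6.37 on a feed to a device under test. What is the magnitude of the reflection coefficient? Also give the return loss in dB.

|Γ| = (S − 1)/(S + 1) = (6.37 − 1)/(6.37 + 1) = 5.37/7.37
RL = −20·log₁₀|Γ| = −20·log₁₀(0.729)

|Γ| ≈ 0.729; return loss ≈ 2.75 dB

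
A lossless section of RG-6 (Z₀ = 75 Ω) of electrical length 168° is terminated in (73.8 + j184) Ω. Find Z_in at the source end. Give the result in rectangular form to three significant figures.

Z_in ≈ 32.7 + j115 Ω

tan(βl) = tan(168°) = -0.213
Z_in = Z_0·(Z_L + jZ_0·tanβl)/(Z_0 + jZ_L·tanβl)
     = 75·(73.8 + j168)/(114 − j15.7)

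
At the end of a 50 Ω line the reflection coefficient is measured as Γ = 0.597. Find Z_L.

Z_L = Z_0·(1 + Γ)/(1 − Γ) = 50·(1.6)/(0.403)

Z_L ≈ 198 Ω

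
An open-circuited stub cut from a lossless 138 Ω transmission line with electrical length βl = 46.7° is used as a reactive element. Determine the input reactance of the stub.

tan(βl) = 1.06
For an open-circuited stub, Z_in = −jZ_0·cot(βl) = −jZ_0/tan(βl)

X_in ≈ -130 Ω (capacitive)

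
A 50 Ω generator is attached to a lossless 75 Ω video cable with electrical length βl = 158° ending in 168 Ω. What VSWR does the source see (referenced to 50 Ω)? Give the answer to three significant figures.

tan(βl) = -0.404
Z_in = Z_0·(Z_L + jZ_0·tanβl)/(Z_0 + jZ_L·tanβl) = 107 + j66.9 Ω
Γ_s = (Z_in − Z_s)/(Z_in + Z_s) = (57.4 + j66.9)/(157 + j66.9), |Γ_s| = 0.516
VSWR = (1 + |Γ_s|)/(1 − |Γ_s|)

VSWR ≈ 3.13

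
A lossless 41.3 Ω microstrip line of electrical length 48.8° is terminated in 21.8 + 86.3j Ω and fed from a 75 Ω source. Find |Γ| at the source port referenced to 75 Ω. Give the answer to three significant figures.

tan(βl) = 1.14
Z_in = Z_0·(Z_L + jZ_0·tanβl)/(Z_0 + jZ_L·tanβl) = 22 − j86.7 Ω
Γ_s = (Z_in − Z_s)/(Z_in + Z_s) = (-53 − j86.7)/(97 − j86.7), |Γ_s| = 0.781

|Γ| ≈ 0.781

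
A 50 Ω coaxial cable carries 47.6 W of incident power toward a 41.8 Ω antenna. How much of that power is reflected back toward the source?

Γ = (41.8 − 50)/(41.8 + 50) = -0.0893
|Γ|² = 0.00798
P_refl = |Γ|²·P_inc = 0.38 W, P_del = (1 − |Γ|²)·P_inc = 47.2 W

P_reflected ≈ 0.38 W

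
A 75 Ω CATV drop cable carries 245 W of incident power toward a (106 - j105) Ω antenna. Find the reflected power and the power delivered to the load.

P_reflected ≈ 67.1 W; P_delivered ≈ 178 W

|Γ| = |(31 − j105)/(181 − j105)| = 0.523
|Γ|² = 0.274
P_refl = |Γ|²·P_inc = 67.1 W, P_del = (1 − |Γ|²)·P_inc = 178 W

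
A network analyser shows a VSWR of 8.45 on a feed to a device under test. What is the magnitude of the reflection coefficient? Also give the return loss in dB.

|Γ| ≈ 0.788; return loss ≈ 2.07 dB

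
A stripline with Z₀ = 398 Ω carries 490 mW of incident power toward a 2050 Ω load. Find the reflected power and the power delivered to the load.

Γ = (2050 − 398)/(2050 + 398) = 0.675
|Γ|² = 0.455
P_refl = |Γ|²·P_inc = 223 mW, P_del = (1 − |Γ|²)·P_inc = 267 mW

P_reflected ≈ 223 mW; P_delivered ≈ 267 mW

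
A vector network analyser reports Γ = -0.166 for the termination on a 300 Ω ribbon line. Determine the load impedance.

Z_L ≈ 215 Ω

Z_L = Z_0·(1 + Γ)/(1 − Γ) = 300·(0.834)/(1.17)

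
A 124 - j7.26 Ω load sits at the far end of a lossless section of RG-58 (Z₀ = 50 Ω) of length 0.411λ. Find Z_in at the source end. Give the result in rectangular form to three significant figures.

βl = 2π × 0.411 = 148°
tan(βl) = tan(148°) = -0.626
Z_in = Z_0·(Z_L + jZ_0·tanβl)/(Z_0 + jZ_L·tanβl)
     = 50·(124 − j38.6)/(45.5 − j77.6)

Z_in ≈ 53.3 + j48.7 Ω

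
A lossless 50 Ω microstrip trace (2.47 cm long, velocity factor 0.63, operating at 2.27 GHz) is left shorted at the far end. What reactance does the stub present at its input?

λ = v/f = 0.63·c / 2.27 GHz = 0.0833 m
βl = 2π·l/λ = 2π × 0.297 = 107°
tan(βl) = -3.31
For a shorted stub, Z_in = jZ_0·tan(βl)

X_in ≈ -166 Ω (capacitive)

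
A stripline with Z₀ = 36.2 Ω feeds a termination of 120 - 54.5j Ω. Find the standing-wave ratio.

Γ = (Z_L − Z_0)/(Z_L + Z_0) = (83.8 − j54.5)/(156.2 − j54.5)
|Γ| = 100/165 = 0.604
VSWR = (1 + |Γ|)/(1 − |Γ|) = 1.6/0.396

VSWR ≈ 4.05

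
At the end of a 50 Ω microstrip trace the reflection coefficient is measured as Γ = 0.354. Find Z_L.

Z_L ≈ 105 Ω

Z_L = Z_0·(1 + Γ)/(1 − Γ) = 50·(1.35)/(0.646)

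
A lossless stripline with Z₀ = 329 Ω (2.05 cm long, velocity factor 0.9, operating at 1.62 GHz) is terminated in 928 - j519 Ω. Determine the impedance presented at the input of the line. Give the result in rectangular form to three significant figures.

Z_in ≈ 129 − j218 Ω

λ = v/f = 0.9·c / 1.62 GHz = 0.167 m
βl = 2π·l/λ = 2π × 0.123 = 44.3°
tan(βl) = tan(44.3°) = 0.975
Z_in = Z_0·(Z_L + jZ_0·tanβl)/(Z_0 + jZ_L·tanβl)
     = 329·(928 − j198)/(835 + j905)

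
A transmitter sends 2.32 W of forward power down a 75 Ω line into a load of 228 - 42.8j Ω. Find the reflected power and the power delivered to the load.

P_reflected ≈ 0.625 W; P_delivered ≈ 1.69 W

|Γ| = |(153 − j42.8)/(303 − j42.8)| = 0.519
|Γ|² = 0.27
P_refl = |Γ|²·P_inc = 0.625 W, P_del = (1 − |Γ|²)·P_inc = 1.69 W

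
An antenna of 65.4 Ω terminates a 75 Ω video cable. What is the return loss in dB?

RL ≈ 23.3 dB

Γ = (65.4 − 75)/(65.4 + 75) = -0.0684
RL = −20·log₁₀|Γ| = −20·log₁₀(0.0684)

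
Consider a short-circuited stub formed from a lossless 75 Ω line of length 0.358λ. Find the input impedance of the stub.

Z_in ≈ −j93 Ω

βl = 2π × 0.358 = 129°
tan(βl) = -1.24
For a short-circuited stub, Z_in = jZ_0·tan(βl)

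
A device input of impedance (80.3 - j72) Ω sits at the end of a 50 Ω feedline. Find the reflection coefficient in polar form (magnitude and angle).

Γ = (Z_L − Z_0)/(Z_L + Z_0) = (30.3 − j72)/(130.3 − j72)
|Γ| = 78.1/149 = 0.525

Γ ≈ 0.525 ∠ -38.3°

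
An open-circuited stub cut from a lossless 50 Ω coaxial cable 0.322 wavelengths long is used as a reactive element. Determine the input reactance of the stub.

X_in ≈ 24.3 Ω (inductive)

βl = 2π × 0.322 = 116°
tan(βl) = -2.06
For an open-circuited stub, Z_in = −jZ_0·cot(βl) = −jZ_0/tan(βl)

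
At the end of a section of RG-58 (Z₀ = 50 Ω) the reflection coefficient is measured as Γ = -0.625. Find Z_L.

Z_L = Z_0·(1 + Γ)/(1 − Γ) = 50·(0.375)/(1.62)

Z_L ≈ 11.5 Ω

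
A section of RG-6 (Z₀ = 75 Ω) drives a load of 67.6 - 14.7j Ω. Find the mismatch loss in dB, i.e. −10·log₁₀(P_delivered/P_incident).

Γ = (-7.4 − j14.7)/(142.6 − j14.7), |Γ| = 0.115
|Γ|² = 0.0132, so P_del/P_inc = 1 − |Γ|² = 0.987
ML = −10·log₁₀(1 − |Γ|²)

mismatch loss ≈ 0.0576 dB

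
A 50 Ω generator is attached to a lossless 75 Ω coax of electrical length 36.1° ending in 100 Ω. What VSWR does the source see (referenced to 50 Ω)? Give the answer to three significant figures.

VSWR ≈ 1.76

tan(βl) = 0.729
Z_in = Z_0·(Z_L + jZ_0·tanβl)/(Z_0 + jZ_L·tanβl) = 78.7 − j21.9 Ω
Γ_s = (Z_in − Z_s)/(Z_in + Z_s) = (28.7 − j21.9)/(129 − j21.9), |Γ_s| = 0.277
VSWR = (1 + |Γ_s|)/(1 − |Γ_s|)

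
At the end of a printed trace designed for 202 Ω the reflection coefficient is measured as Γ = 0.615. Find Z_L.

Z_L ≈ 847 Ω

Z_L = Z_0·(1 + Γ)/(1 − Γ) = 202·(1.61)/(0.385)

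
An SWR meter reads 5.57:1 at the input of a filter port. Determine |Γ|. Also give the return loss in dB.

|Γ| = (S − 1)/(S + 1) = (5.57 − 1)/(5.57 + 1) = 4.57/6.57
RL = −20·log₁₀|Γ| = −20·log₁₀(0.696)

|Γ| ≈ 0.696; return loss ≈ 3.15 dB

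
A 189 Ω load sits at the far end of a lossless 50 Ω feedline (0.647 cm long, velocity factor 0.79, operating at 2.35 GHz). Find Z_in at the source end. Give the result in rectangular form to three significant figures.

Z_in ≈ 62.1 − j78.7 Ω

λ = v/f = 0.79·c / 2.35 GHz = 0.101 m
βl = 2π·l/λ = 2π × 0.0642 = 23.1°
tan(βl) = tan(23.1°) = 0.426
Z_in = Z_0·(Z_L + jZ_0·tanβl)/(Z_0 + jZ_L·tanβl)
     = 50·(189 + j21.3)/(50 + j80.6)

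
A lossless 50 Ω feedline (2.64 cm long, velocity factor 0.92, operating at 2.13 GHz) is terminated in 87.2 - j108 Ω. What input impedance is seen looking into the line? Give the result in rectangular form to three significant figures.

λ = v/f = 0.92·c / 2.13 GHz = 0.13 m
βl = 2π·l/λ = 2π × 0.204 = 73.3°
tan(βl) = tan(73.3°) = 3.34
Z_in = Z_0·(Z_L + jZ_0·tanβl)/(Z_0 + jZ_L·tanβl)
     = 50·(87.2 + j59.1)/(411 + j292)

Z_in ≈ 10.5 − j0.218 Ω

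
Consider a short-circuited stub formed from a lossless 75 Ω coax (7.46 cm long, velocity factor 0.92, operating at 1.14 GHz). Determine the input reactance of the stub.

X_in ≈ -196 Ω (capacitive)

λ = v/f = 0.92·c / 1.14 GHz = 0.242 m
βl = 2π·l/λ = 2π × 0.308 = 111°
tan(βl) = -2.62
For a short-circuited stub, Z_in = jZ_0·tan(βl)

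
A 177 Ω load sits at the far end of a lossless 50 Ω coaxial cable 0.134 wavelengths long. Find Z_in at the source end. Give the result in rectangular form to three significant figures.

Z_in ≈ 23.9 − j38.6 Ω

βl = 2π × 0.134 = 48.2°
tan(βl) = tan(48.2°) = 1.12
Z_in = Z_0·(Z_L + jZ_0·tanβl)/(Z_0 + jZ_L·tanβl)
     = 50·(177 + j56)/(50 + j198)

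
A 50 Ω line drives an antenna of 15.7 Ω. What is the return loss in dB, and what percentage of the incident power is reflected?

Γ = (15.7 − 50)/(15.7 + 50) = -0.522
RL = −20·log₁₀(0.522) = 5.65 dB
P_refl/P_inc = |Γ|² = 0.273

RL ≈ 5.65 dB; 27.3% of incident power reflected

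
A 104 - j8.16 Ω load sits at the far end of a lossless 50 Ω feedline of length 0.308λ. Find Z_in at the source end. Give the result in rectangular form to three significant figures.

Z_in ≈ 27.2 + j16.2 Ω

βl = 2π × 0.308 = 111°
tan(βl) = tan(111°) = -2.62
Z_in = Z_0·(Z_L + jZ_0·tanβl)/(Z_0 + jZ_L·tanβl)
     = 50·(104 − j139)/(28.6 − j273)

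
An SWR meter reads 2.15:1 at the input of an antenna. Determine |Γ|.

|Γ| ≈ 0.365

|Γ| = (S − 1)/(S + 1) = (2.15 − 1)/(2.15 + 1) = 1.15/3.15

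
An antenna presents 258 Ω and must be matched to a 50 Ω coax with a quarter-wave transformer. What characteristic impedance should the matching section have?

Z_qwt = √(Z_0·R_L) = √(50 × 258) = √12900

Z_qwt ≈ 114 Ω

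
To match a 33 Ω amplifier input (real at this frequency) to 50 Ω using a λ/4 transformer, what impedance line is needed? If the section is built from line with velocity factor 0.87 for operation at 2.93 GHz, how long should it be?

Z_qwt = √(Z_0·R_L) = √(50 × 33) = √1650
λ = 0.87·c/f = 0.0891 m, so l = λ/4 = 0.0223 m

Z_qwt ≈ 40.6 Ω; length ≈ 2.23 cm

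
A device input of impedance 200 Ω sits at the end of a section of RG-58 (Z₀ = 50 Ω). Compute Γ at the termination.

Γ = (Z_L − Z_0)/(Z_L + Z_0) = (200 − 50)/(200 + 50) = 150/250

Γ = 0.6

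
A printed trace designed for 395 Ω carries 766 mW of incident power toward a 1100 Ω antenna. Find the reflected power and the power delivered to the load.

Γ = (1100 − 395)/(1100 + 395) = 0.472
|Γ|² = 0.222
P_refl = |Γ|²·P_inc = 170 mW, P_del = (1 − |Γ|²)·P_inc = 596 mW

P_reflected ≈ 170 mW; P_delivered ≈ 596 mW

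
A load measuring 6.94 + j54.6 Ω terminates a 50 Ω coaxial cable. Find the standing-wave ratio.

Γ = (Z_L − Z_0)/(Z_L + Z_0) = (-43.06 + j54.6)/(56.94 + j54.6)
|Γ| = 69.5/78.9 = 0.881
VSWR = (1 + |Γ|)/(1 − |Γ|) = 1.88/0.119

VSWR ≈ 15.9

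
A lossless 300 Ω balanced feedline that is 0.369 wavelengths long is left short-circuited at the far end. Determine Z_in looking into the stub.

βl = 2π × 0.369 = 133°
tan(βl) = -1.08
For a short-circuited stub, Z_in = jZ_0·tan(βl)

Z_in ≈ −j324 Ω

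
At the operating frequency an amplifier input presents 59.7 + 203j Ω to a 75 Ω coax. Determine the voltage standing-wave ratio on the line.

VSWR ≈ 11.2

Γ = (Z_L − Z_0)/(Z_L + Z_0) = (-15.3 + j203)/(134.7 + j203)
|Γ| = 204/244 = 0.836
VSWR = (1 + |Γ|)/(1 − |Γ|) = 1.84/0.164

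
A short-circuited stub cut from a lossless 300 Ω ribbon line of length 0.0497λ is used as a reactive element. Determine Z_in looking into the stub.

βl = 2π × 0.0497 = 17.9°
tan(βl) = 0.323
For a short-circuited stub, Z_in = jZ_0·tan(βl)

Z_in ≈ +j96.9 Ω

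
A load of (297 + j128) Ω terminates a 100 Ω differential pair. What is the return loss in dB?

RL ≈ 4.99 dB

Γ = (197 + j128)/(397 + j128), |Γ| = 0.563
RL = −20·log₁₀|Γ| = −20·log₁₀(0.563)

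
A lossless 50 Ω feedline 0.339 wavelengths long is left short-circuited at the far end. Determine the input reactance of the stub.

βl = 2π × 0.339 = 122°
tan(βl) = -1.6
For a short-circuited stub, Z_in = jZ_0·tan(βl)

X_in ≈ -79.9 Ω (capacitive)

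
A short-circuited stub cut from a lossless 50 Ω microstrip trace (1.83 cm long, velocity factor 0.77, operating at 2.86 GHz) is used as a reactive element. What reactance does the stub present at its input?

X_in ≈ 337 Ω (inductive)

λ = v/f = 0.77·c / 2.86 GHz = 0.0808 m
βl = 2π·l/λ = 2π × 0.227 = 81.6°
tan(βl) = 6.74
For a short-circuited stub, Z_in = jZ_0·tan(βl)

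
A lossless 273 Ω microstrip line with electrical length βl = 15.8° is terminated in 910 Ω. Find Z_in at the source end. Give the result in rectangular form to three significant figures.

Z_in ≈ 520 − j413 Ω

tan(βl) = tan(15.8°) = 0.283
Z_in = Z_0·(Z_L + jZ_0·tanβl)/(Z_0 + jZ_L·tanβl)
     = 273·(910 + j77.3)/(273 + j258)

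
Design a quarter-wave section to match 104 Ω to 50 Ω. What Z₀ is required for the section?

Z_qwt ≈ 72.1 Ω

Z_qwt = √(Z_0·R_L) = √(50 × 104) = √5200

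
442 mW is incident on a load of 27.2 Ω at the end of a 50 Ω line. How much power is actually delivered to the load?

P_delivered ≈ 403 mW

Γ = (27.2 − 50)/(27.2 + 50) = -0.295
|Γ|² = 0.0872
P_refl = |Γ|²·P_inc = 38.6 mW, P_del = (1 − |Γ|²)·P_inc = 403 mW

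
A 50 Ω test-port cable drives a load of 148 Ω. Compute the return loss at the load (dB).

Γ = (148 − 50)/(148 + 50) = 0.495
RL = −20·log₁₀|Γ| = −20·log₁₀(0.495)

RL ≈ 6.11 dB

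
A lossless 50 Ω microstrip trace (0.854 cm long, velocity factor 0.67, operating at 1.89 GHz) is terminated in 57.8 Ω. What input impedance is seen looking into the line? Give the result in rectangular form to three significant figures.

Z_in ≈ 53.6 − j6.6 Ω

λ = v/f = 0.67·c / 1.89 GHz = 0.106 m
βl = 2π·l/λ = 2π × 0.0803 = 28.9°
tan(βl) = tan(28.9°) = 0.552
Z_in = Z_0·(Z_L + jZ_0·tanβl)/(Z_0 + jZ_L·tanβl)
     = 50·(57.8 + j27.6)/(50 + j31.9)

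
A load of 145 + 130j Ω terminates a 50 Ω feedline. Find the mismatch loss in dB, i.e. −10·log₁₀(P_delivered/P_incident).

mismatch loss ≈ 2.77 dB

Γ = (95 + j130)/(195 + j130), |Γ| = 0.687
|Γ|² = 0.472, so P_del/P_inc = 1 − |Γ|² = 0.528
ML = −10·log₁₀(1 − |Γ|²)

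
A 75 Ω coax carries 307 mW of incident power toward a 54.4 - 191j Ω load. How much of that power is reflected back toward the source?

|Γ| = |(-20.6 − j191)/(129.4 − j191)| = 0.833
|Γ|² = 0.693
P_refl = |Γ|²·P_inc = 213 mW, P_del = (1 − |Γ|²)·P_inc = 94.1 mW

P_reflected ≈ 213 mW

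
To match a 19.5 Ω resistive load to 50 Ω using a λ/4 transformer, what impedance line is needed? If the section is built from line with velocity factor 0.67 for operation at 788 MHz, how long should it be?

Z_qwt ≈ 31.2 Ω; length ≈ 6.38 cm

Z_qwt = √(Z_0·R_L) = √(50 × 19.5) = √975
λ = 0.67·c/f = 0.255 m, so l = λ/4 = 0.0638 m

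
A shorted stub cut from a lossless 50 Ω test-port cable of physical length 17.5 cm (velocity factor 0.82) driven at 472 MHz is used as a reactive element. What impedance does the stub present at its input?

Z_in ≈ −j83.6 Ω

λ = v/f = 0.82·c / 472 MHz = 0.521 m
βl = 2π·l/λ = 2π × 0.336 = 121°
tan(βl) = -1.67
For a shorted stub, Z_in = jZ_0·tan(βl)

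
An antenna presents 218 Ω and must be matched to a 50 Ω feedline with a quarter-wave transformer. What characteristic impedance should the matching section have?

Z_qwt ≈ 104 Ω

Z_qwt = √(Z_0·R_L) = √(50 × 218) = √10900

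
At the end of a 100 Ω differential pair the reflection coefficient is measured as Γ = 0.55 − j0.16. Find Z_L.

Z_L = Z_0·(1 + Γ)/(1 − Γ) = 100·(1.55 − j0.16)/(0.45 + j0.16)

Z_L ≈ 295 − j140 Ω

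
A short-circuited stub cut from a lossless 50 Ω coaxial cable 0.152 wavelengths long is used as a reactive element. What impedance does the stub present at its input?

Z_in ≈ +j70.7 Ω

βl = 2π × 0.152 = 54.7°
tan(βl) = 1.41
For a short-circuited stub, Z_in = jZ_0·tan(βl)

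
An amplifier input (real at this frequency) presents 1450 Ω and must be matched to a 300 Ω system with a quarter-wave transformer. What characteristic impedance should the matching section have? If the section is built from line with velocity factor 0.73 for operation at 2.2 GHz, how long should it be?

Z_qwt = √(Z_0·R_L) = √(300 × 1450) = √435000
λ = 0.73·c/f = 0.0995 m, so l = λ/4 = 0.0249 m

Z_qwt ≈ 660 Ω; length ≈ 2.49 cm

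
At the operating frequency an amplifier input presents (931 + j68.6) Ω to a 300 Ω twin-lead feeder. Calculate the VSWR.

Γ = (Z_L − Z_0)/(Z_L + Z_0) = (631 + j68.6)/(1231 + j68.6)
|Γ| = 635/1230 = 0.515
VSWR = (1 + |Γ|)/(1 − |Γ|) = 1.51/0.485

VSWR ≈ 3.12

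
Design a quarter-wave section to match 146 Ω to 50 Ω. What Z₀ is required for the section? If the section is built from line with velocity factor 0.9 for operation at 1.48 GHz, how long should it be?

Z_qwt = √(Z_0·R_L) = √(50 × 146) = √7300
λ = 0.9·c/f = 0.182 m, so l = λ/4 = 0.0456 m

Z_qwt ≈ 85.4 Ω; length ≈ 4.56 cm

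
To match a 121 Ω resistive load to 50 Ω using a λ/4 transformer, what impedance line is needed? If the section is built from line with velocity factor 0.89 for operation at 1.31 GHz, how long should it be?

Z_qwt = √(Z_0·R_L) = √(50 × 121) = √6050
λ = 0.89·c/f = 0.204 m, so l = λ/4 = 0.051 m

Z_qwt ≈ 77.8 Ω; length ≈ 5.1 cm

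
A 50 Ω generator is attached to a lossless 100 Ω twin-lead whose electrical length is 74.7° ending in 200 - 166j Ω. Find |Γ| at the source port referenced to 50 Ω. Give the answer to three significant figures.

|Γ| ≈ 0.286

tan(βl) = 3.66
Z_in = Z_0·(Z_L + jZ_0·tanβl)/(Z_0 + jZ_L·tanβl) = 27.8 − j0.501 Ω
Γ_s = (Z_in − Z_s)/(Z_in + Z_s) = (-22.2 − j0.501)/(77.8 − j0.501), |Γ_s| = 0.286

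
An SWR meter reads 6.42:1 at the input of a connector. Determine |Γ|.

|Γ| = (S − 1)/(S + 1) = (6.42 − 1)/(6.42 + 1) = 5.42/7.42

|Γ| ≈ 0.73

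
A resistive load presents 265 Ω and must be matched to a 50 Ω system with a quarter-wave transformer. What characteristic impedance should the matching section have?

Z_qwt ≈ 115 Ω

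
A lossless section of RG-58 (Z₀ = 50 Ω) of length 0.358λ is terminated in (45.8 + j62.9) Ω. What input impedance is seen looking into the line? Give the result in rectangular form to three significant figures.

βl = 2π × 0.358 = 129°
tan(βl) = tan(129°) = -1.24
Z_in = Z_0·(Z_L + jZ_0·tanβl)/(Z_0 + jZ_L·tanβl)
     = 50·(45.8 + j0.89)/(128 − j56.8)

Z_in ≈ 14.8 + j6.92 Ω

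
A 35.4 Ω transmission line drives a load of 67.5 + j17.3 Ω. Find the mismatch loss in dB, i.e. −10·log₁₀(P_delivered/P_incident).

mismatch loss ≈ 0.566 dB

Γ = (32.1 + j17.3)/(102.9 + j17.3), |Γ| = 0.349
|Γ|² = 0.122, so P_del/P_inc = 1 − |Γ|² = 0.878
ML = −10·log₁₀(1 − |Γ|²)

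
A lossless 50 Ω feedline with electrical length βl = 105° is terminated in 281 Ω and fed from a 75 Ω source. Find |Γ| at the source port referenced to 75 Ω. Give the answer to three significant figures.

|Γ| ≈ 0.781

tan(βl) = -3.73
Z_in = Z_0·(Z_L + jZ_0·tanβl)/(Z_0 + jZ_L·tanβl) = 9.51 + j12.9 Ω
Γ_s = (Z_in − Z_s)/(Z_in + Z_s) = (-65.5 + j12.9)/(84.5 + j12.9), |Γ_s| = 0.781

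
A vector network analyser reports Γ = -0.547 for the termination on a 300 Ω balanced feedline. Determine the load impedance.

Z_L = Z_0·(1 + Γ)/(1 − Γ) = 300·(0.453)/(1.55)

Z_L ≈ 87.8 Ω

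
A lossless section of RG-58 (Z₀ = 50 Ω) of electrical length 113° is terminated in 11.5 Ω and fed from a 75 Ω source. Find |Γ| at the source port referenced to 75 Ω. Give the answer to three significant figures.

tan(βl) = -2.36
Z_in = Z_0·(Z_L + jZ_0·tanβl)/(Z_0 + jZ_L·tanβl) = 58.2 − j86.2 Ω
Γ_s = (Z_in − Z_s)/(Z_in + Z_s) = (-16.8 − j86.2)/(133 − j86.2), |Γ_s| = 0.554

|Γ| ≈ 0.554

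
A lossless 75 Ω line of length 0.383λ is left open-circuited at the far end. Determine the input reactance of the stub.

X_in ≈ 82.9 Ω (inductive)

βl = 2π × 0.383 = 138°
tan(βl) = -0.904
For an open-circuited stub, Z_in = −jZ_0·cot(βl) = −jZ_0/tan(βl)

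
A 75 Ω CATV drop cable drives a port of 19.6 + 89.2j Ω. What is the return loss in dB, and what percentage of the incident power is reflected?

RL ≈ 1.86 dB; 65.2% of incident power reflected

Γ = (-55.4 + j89.2)/(94.6 + j89.2), |Γ| = 0.808
RL = −20·log₁₀(0.808) = 1.86 dB
P_refl/P_inc = |Γ|² = 0.652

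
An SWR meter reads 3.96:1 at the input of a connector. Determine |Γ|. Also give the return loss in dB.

|Γ| ≈ 0.597; return loss ≈ 4.48 dB

|Γ| = (S − 1)/(S + 1) = (3.96 − 1)/(3.96 + 1) = 2.96/4.96
RL = −20·log₁₀|Γ| = −20·log₁₀(0.597)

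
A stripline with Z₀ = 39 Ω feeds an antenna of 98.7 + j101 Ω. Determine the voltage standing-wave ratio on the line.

Γ = (Z_L − Z_0)/(Z_L + Z_0) = (59.7 + j101)/(137.7 + j101)
|Γ| = 117/171 = 0.687
VSWR = (1 + |Γ|)/(1 − |Γ|) = 1.69/0.313

VSWR ≈ 5.39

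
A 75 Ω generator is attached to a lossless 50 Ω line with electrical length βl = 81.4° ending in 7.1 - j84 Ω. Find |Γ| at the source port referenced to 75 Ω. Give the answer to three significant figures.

tan(βl) = 6.61
Z_in = Z_0·(Z_L + jZ_0·tanβl)/(Z_0 + jZ_L·tanβl) = 2.15 + j20.2 Ω
Γ_s = (Z_in − Z_s)/(Z_in + Z_s) = (-72.8 + j20.2)/(77.2 + j20.2), |Γ_s| = 0.948

|Γ| ≈ 0.948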